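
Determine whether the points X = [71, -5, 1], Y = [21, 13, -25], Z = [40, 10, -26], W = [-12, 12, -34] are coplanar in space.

No

The four points are coplanar iff the 3×3 determinant with rows XY, XZ, XW is zero.
Rows: (-50, 18, -26), (-31, 15, -27), (-83, 17, -35).
Expanding along the first row: (-50)(-66) − (18)(-1156) + (-26)(718) = 5440.
Nonzero ⇒ not coplanar.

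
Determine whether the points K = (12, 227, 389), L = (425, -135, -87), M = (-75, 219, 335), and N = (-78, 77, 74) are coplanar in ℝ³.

No

A normal to the plane through K, L, M is n = KL × KM = (15740, 63714, -34798).
The plane has equation n·P = 1115536. For N: n·N = 1103206.
1103206 ≠ 1115536, so N is off the plane.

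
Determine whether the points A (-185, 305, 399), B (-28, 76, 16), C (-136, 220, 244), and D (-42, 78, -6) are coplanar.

A normal to the plane through A, B, C is n = AB × AC = (2940, 5568, -2124).
The plane has equation n·P = 306864. For D: n·D = 323568.
323568 ≠ 306864, so D is off the plane.

No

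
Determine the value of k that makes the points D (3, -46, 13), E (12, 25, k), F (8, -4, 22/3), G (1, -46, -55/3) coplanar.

12

Normal to plane DFG: n = (-1316, 168, 84); plane equation n·P = -10584.
Requiring n·E = -10584: (84)k + (-11592) = -10584.
So k = 12.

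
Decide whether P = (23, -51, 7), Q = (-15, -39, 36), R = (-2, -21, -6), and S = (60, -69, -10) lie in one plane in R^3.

With P as base: PQ = (-38, 12, 29), PR = (-25, 30, -13), PS = (37, -18, -17).
PR × PS = (-744, -906, -660).
PQ · (PR × PS) = -1740.
Since -1740 ≠ 0, the four points are not coplanar.

No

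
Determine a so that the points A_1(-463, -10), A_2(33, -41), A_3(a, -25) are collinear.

-223

The three points are collinear iff det[A_1A_2; A_1A_3] = 0.
This determinant is linear in a: (31)a + (6913) = 0, so a = -223.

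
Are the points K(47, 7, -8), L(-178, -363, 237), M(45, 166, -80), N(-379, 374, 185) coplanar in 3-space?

No

A normal to the plane through K, L, M is n = KL × KM = (-12315, -16690, -36515).
The plane has equation n·P = -403515. For N: n·N = -8329950.
-8329950 ≠ -403515, so N is off the plane.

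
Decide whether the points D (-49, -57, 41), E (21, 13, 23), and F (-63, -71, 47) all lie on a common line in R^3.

No

DE = (70, 70, -18), DF = (-14, -14, 6).
Comparing components 2 and 3: (70)(6) − (-18)(-14) = 168 ≠ 0, so DE and DF are not parallel and the points are not collinear.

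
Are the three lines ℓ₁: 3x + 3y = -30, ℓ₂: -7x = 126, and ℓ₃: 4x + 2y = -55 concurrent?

No

Intersecting ℓ₁ and ℓ₂: solving the 2×2 system gives (x, y) = (-18, 8).
Substitute into ℓ₃: (4)(-18) + (2)(8) = -56.
But ℓ₃ requires -55 ≠ -56, so the three lines have no common point.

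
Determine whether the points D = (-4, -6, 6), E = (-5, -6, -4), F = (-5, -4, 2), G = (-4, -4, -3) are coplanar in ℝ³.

The four points are coplanar iff the 3×3 determinant with rows DE, DF, DG is zero.
Rows: (-1, 0, -10), (-1, 2, -4), (0, 2, -9).
Expanding along the first row: (-1)(-10) − (0)(9) + (-10)(-2) = 30.
Nonzero ⇒ not coplanar.

No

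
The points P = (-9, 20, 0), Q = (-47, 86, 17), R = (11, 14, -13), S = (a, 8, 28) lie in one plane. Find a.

-47

Normal to plane PQR: n = (-756, -154, -1092); plane equation n·X = 3724.
Requiring n·S = 3724: (-756)a + (-31808) = 3724.
So a = -47.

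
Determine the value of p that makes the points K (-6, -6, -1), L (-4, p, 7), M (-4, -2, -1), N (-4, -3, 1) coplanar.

-6

Normal to plane KMN: n = (8, -4, -2); plane equation n·P = -22.
Requiring n·L = -22: (-4)p + (-46) = -22.
So p = -6.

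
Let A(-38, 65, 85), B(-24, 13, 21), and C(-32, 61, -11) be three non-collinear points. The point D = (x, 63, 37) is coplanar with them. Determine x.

The plane through A, B, C has equation 4736x + 960y + 256z = -95808.
Substituting D: (4736)x + (69952) = -95808, so x = -35.

-35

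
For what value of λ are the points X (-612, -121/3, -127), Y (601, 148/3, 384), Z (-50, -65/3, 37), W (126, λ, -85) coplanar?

-211/3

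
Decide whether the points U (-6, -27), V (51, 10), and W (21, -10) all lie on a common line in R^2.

UV = (57, 37), UW = (27, 17).
det[UV; UW] = (57)(17) − (37)(27) = -30.
The determinant is nonzero, so they are not collinear.

No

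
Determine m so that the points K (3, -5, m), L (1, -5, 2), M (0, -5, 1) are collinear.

4

Direction LM = (-1, 0, -1). From the x-coordinate of K, the parameter along the line is τ = (3 − 1)/(-1) = -2.
Then m = 2 + (-2)·(-1) = 4.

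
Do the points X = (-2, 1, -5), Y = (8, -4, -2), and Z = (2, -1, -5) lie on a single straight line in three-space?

No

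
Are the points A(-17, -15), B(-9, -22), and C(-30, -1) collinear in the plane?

No

AB = (8, -7), AC = (-13, 14).
If collinear, AC would be a scalar multiple of AB. But (8)·(14) ≠ (-7)·(-13) (difference 21), so they are not parallel; the points are not collinear.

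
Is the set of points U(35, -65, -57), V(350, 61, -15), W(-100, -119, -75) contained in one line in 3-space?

Yes

UV = (315, 126, 42), UW = (-135, -54, -18).
Each component of UW is -3/7 times the corresponding component of UV, so UW = -3/7·UV and the points are collinear.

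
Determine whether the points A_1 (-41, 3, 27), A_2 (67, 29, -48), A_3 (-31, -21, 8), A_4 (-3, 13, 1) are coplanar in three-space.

Yes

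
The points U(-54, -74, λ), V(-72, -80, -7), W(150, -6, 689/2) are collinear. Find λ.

43/2

Collinearity requires UV × UW = 0; each component is linear in λ.
The x-component gives (74)λ + (-1591) = 0, so λ = 43/2.
The remaining components then also vanish.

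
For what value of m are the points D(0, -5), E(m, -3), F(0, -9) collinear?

0

Collinearity: (E − D) must be parallel to (F − D) = (0, -4).
Cross-multiplying the components: (m − 0)·(-4) = (2)·(0).
Solving gives m = 0.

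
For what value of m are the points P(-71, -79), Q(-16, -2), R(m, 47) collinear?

19

Collinearity: (R − P) must be parallel to (Q − P) = (55, 77).
Cross-multiplying the components: (m − (-71))·(77) = (126)·(55).
Solving gives m = 19.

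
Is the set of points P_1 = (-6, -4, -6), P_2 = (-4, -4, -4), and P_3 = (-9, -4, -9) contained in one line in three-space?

P_1P_2 = (2, 0, 2), P_1P_3 = (-3, 0, -3).
Each component of P_1P_3 is -3/2 times the corresponding component of P_1P_2, so P_1P_3 = -3/2·P_1P_2 and the points are collinear.

Yes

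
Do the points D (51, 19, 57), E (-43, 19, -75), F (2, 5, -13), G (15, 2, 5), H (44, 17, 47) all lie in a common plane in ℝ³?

Yes

The plane through D, E, F has normal n = DE × DF = (-1848, -112, 1316) and equation n·P = -21364.
Checking the remaining points: n·G = -21364, n·H = -21364.
All equal -21364, so all 5 points lie in one plane.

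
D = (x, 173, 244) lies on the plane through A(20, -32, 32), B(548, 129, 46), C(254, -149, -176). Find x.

86

The plane through A, B, C has equation −31850x + 113100y − 99450z = -7438600.
Substituting D: (-31850)x + (-4699500) = -7438600, so x = 86.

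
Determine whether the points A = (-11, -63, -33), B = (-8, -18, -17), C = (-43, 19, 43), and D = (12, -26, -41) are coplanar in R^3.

The four points are coplanar iff the 3×3 determinant with rows AB, AC, AD is zero.
Rows: (3, 45, 16), (-32, 82, 76), (23, 37, -8).
Expanding along the first row: (3)(-3468) − (45)(-1492) + (16)(-3070) = 7616.
Nonzero ⇒ not coplanar.

No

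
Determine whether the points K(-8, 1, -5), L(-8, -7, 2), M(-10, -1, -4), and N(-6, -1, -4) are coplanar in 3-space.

No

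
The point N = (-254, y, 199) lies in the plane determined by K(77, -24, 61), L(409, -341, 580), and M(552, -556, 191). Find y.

376

A normal to the plane is n = KL × KM = (234898, 203365, -26049).
N lies in the plane iff n · KN = 0.
This gives (203365)y + (-76465240) = 0, so y = 376.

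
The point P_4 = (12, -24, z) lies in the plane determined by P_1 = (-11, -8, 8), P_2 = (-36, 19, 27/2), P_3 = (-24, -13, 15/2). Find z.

9/2

A normal to the plane is n = P_1P_2 × P_1P_3 = (14, -84, 476).
P_4 lies in the plane iff n · P_1P_4 = 0.
This gives (476)z + (-2142) = 0, so z = 9/2.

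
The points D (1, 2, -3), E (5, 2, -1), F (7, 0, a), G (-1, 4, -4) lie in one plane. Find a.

0

Coplanarity ⇔ det[DE; DF; DG] = 0.
Expanding, this is linear in a: (-8)a + (0) = 0.
So a = 0.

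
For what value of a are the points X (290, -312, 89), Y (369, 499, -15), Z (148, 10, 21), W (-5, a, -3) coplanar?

Normal to plane XYZ: n = (-21660, 20140, 140600); plane equation n·P = -51680.
Requiring n·W = -51680: (20140)a + (-313500) = -51680.
So a = 13.

13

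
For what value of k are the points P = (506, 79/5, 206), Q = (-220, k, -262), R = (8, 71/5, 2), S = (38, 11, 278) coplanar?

The points are coplanar iff PQ · (PR × PS) = 0.
Expanding, this is linear in k: (131328)k + (-10243584/5) = 0.
So k = 78/5.

78/5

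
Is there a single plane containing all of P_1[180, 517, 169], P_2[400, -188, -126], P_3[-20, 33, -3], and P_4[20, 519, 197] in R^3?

No

A normal to the plane through P_1, P_2, P_3 is n = P_1P_2 × P_1P_3 = (-21520, 96840, -247480).
The plane has equation n·P = 4368560. For P_4: n·P_4 = 1076000.
1076000 ≠ 4368560, so P_4 is off the plane.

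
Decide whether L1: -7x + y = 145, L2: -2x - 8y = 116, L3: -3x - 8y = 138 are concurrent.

Lines aᵢx + bᵢy = cᵢ with pairwise distinct directions are concurrent exactly when det[aᵢ bᵢ cᵢ] = 0.
Here the determinant is 0.
It vanishes, so the lines are concurrent at (-22, -9).

Yes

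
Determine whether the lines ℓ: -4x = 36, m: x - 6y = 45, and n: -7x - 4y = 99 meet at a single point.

Yes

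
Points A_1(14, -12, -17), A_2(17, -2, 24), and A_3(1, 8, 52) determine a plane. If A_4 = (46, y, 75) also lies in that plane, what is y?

The plane through A_1, A_2, A_3 has equation −130x − 740y + 190z = 3830.
Substituting A_4: (-740)y + (8270) = 3830, so y = 6.

6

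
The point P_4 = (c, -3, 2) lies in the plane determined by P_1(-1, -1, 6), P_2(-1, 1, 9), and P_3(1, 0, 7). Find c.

3

Coplanarity requires P_1P_2 · (P_1P_3 × P_1P_4) = 0.
P_1P_2 = (0, 2, 3), P_1P_3 = (2, 1, 1); the triple product is linear in c with coefficient -1 and constant term 3.
Setting it to zero: c = 3.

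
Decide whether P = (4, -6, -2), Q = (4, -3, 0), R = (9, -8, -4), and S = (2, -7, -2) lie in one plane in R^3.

No

The four points are coplanar iff the 3×3 determinant with rows PQ, PR, PS is zero.
Rows: (0, 3, 2), (5, -2, -2), (-2, -1, 0).
Expanding along the first row: (0)(-2) − (3)(-4) + (2)(-9) = -6.
Nonzero ⇒ not coplanar.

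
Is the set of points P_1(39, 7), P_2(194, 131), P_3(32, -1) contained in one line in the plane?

No

P_1P_2 = (155, 124), P_1P_3 = (-7, -8).
Twice the signed area of △P_1P_2P_3 is (155)(-8) − (124)(-7) = -372.
The area is nonzero, so the three points are not collinear.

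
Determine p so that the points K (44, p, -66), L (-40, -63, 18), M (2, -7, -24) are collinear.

Direction LM = (42, 56, -42). From the x-coordinate of K, the parameter along the line is τ = (44 − (-40))/42 = 2.
Then p = (-63) + 2·(56) = 49.

49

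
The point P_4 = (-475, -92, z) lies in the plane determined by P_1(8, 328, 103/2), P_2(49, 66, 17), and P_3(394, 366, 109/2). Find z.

Coplanarity requires P_1P_2 · (P_1P_3 × P_1P_4) = 0.
P_1P_2 = (41, -262, -69/2), P_1P_3 = (386, 38, 3); the triple product is linear in z with coefficient 102690 and constant term 102690.
Setting it to zero: z = -1.

-1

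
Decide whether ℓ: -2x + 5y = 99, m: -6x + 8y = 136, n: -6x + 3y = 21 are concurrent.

Yes

Lines aᵢx + bᵢy = cᵢ with pairwise distinct directions are concurrent exactly when det[aᵢ bᵢ cᵢ] = 0.
Here the determinant is 0.
It vanishes, so the lines are concurrent at (8, 23).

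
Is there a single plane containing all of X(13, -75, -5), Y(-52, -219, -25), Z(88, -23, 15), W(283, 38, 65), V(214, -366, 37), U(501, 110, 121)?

The plane through X, Y, Z has normal n = XY × XZ = (-1840, -200, 7420) and equation n·P = -46020.
Checking the remaining points: n·W = -46020, n·V = -46020, n·U = -46020.
All equal -46020, so all 6 points lie in one plane.

Yes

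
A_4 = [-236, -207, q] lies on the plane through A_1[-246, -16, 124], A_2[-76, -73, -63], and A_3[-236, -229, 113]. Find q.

A normal to the plane is n = A_1A_2 × A_1A_3 = (-39204, 0, -35640).
A_4 lies in the plane iff n · A_1A_4 = 0.
This gives (-35640)q + (4027320) = 0, so q = 113.

113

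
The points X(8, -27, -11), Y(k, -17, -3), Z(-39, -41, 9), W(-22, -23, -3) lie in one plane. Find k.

-29

Normal to plane XZW: n = (-192, -224, -608); plane equation n·P = 11200.
Requiring n·Y = 11200: (-192)k + (5632) = 11200.
So k = -29.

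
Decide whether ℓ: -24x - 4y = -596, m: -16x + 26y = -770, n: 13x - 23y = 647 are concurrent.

Intersecting ℓ and m: solving the 2×2 system gives (x, y) = (27, -13).
Substitute into n: (13)(27) + (-23)(-13) = 650.
But n requires 647 ≠ 650, so the three lines have no common point.

No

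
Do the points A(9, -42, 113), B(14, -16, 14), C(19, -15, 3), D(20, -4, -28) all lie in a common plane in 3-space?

The four points are coplanar iff the 3×3 determinant with rows AB, AC, AD is zero.
Rows: (5, 26, -99), (10, 27, -110), (11, 38, -141).
Expanding along the first row: (5)(373) − (26)(-200) + (-99)(83) = -1152.
Nonzero ⇒ not coplanar.

No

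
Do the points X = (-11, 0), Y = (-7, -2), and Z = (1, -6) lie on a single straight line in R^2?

XY = (4, -2), XZ = (12, -6).
Twice the signed area of △XYZ is (4)(-6) − (-2)(12) = 0.
The triangle is degenerate (zero area), so the points are collinear.

Yes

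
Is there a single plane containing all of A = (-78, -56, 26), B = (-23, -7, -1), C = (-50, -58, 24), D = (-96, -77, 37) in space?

With A as base: AB = (55, 49, -27), AC = (28, -2, -2), AD = (-18, -21, 11).
AC × AD = (-64, -272, -624).
AB · (AC × AD) = 0.
The scalar triple product vanishes, so the four points are coplanar.

Yes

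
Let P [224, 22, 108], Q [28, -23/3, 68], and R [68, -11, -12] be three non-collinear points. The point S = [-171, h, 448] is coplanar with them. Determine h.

Coplanarity requires PQ · (PR × PS) = 0.
PQ = (-196, -89/3, -40), PR = (-156, -33, -120); the triple product is linear in h with coefficient -17280 and constant term 120960.
Setting it to zero: h = 7.

7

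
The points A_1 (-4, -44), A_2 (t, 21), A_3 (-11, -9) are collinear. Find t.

-17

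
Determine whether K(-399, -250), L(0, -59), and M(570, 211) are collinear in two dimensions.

No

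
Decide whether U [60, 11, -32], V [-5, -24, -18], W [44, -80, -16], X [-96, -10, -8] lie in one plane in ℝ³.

Yes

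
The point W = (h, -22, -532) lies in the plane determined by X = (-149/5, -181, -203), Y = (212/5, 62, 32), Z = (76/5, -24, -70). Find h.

A normal to the plane is n = XY × XZ = (-4576, 4862/5, 2002/5).
W lies in the plane iff n · XW = 0.
This gives (-4576)h + (-567424/5) = 0, so h = -124/5.

-124/5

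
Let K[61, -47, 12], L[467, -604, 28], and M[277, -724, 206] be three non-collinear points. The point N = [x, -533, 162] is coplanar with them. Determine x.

Coplanarity requires KL · (KM × KN) = 0.
KL = (406, -557, 16), KM = (216, -677, 194); the triple product is linear in x with coefficient -97226 and constant term 19347974.
Setting it to zero: x = 199.

199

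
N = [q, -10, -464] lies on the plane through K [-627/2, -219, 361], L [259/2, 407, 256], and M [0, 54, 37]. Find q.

176

Coplanarity requires KL · (KM × KN) = 0.
KL = (443, 626, -105), KM = (627/2, 273, -324); the triple product is linear in q with coefficient -174159 and constant term 30651984.
Setting it to zero: q = 176.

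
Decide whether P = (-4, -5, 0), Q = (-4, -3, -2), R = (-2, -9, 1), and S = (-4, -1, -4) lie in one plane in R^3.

With P as base: PQ = (0, 2, -2), PR = (2, -4, 1), PS = (0, 4, -4).
PR × PS = (12, 8, 8).
PQ · (PR × PS) = 0.
The scalar triple product vanishes, so the four points are coplanar.

Yes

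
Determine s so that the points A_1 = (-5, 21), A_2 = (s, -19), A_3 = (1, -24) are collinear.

1/3

The three points are collinear iff det[A_1A_2; A_1A_3] = 0.
This determinant is linear in s: (-45)s + (15) = 0, so s = 1/3.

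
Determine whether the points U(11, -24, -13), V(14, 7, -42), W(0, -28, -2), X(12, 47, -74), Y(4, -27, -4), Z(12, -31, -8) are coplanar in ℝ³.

No

The plane through U, V, W has normal n = UV × UW = (225, 286, 329) and equation n·P = -8666.
Checking the remaining points: n·X = -8204, n·Y = -8138, n·Z = -8798.
Since n·X = -8204 ≠ -8666, X is off the plane and the points are not all coplanar.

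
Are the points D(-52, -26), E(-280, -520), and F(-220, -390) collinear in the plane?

Yes

DE = (-228, -494), DF = (-168, -364).
Checking proportionality: DF = 14/19·DE, so the vectors are parallel and the points are collinear.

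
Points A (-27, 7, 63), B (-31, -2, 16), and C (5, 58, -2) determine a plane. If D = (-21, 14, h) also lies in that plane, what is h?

-3

Coplanarity requires AB · (AC × AD) = 0.
AB = (-4, -9, -47), AC = (32, 51, -65); the triple product is linear in h with coefficient 84 and constant term 252.
Setting it to zero: h = -3.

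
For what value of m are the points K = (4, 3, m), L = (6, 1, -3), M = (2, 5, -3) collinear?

-3

Collinearity requires KL × KM = 0; each component is linear in m.
The x-component gives (4)m + (12) = 0, so m = -3.
The remaining components then also vanish.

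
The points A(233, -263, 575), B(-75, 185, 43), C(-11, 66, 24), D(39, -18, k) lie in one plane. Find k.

54

Coplanarity ⇔ det[AB; AC; AD] = 0.
Expanding, this is linear in k: (7980)k + (-430920) = 0.
So k = 54.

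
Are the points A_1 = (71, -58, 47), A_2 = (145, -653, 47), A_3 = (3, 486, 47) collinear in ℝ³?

No

A_1A_2 = (74, -595, 0), A_1A_3 = (-68, 544, 0).
Comparing components 1 and 2: (74)(544) − (-595)(-68) = -204 ≠ 0, so A_1A_2 and A_1A_3 are not parallel and the points are not collinear.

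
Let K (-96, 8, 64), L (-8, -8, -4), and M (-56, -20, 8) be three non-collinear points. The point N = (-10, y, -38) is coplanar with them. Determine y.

-37

The plane through K, L, M has equation −1008x + 2208y − 1824z = -2304.
Substituting N: (2208)y + (79392) = -2304, so y = -37.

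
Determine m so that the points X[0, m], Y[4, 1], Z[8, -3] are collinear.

5

Collinearity: (X − Y) must be parallel to (Z − Y) = (4, -4).
Cross-multiplying the components: (m − 1)·(4) = (-4)·(-4).
Solving gives m = 5.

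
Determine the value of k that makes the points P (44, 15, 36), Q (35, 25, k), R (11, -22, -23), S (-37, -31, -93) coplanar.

Normal to plane PRS: n = (2059, 522, -1479); plane equation n·X = 45182.
Requiring n·Q = 45182: (-1479)k + (85115) = 45182.
So k = 27.

27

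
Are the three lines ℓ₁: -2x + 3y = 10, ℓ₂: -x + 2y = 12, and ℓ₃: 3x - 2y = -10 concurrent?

No

Intersecting ℓ₁ and ℓ₂: solving the 2×2 system gives (x, y) = (16, 14).
Substitute into ℓ₃: (3)(16) + (-2)(14) = 20.
But ℓ₃ requires -10 ≠ 20, so the three lines have no common point.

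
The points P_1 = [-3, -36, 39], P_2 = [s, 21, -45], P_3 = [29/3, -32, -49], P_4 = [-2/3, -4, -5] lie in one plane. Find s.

2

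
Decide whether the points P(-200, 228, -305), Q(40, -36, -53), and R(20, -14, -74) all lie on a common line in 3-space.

Yes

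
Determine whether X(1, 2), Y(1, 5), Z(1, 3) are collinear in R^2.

Yes

XY = (0, 3), XZ = (0, 1).
det[XY; XZ] = (0)(1) − (3)(0) = 0.
The determinant is zero, so the points are collinear.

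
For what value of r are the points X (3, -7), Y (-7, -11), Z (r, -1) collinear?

18

Collinearity: (Z − X) must be parallel to (Y − X) = (-10, -4).
Cross-multiplying the components: (r − 3)·(-4) = (6)·(-10).
Solving gives r = 18.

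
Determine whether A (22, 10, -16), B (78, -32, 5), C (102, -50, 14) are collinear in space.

Yes

AB = (56, -42, 21), AC = (80, -60, 30).
AB × AC = (0, 0, 0).
The cross product vanishes, so the three points are collinear.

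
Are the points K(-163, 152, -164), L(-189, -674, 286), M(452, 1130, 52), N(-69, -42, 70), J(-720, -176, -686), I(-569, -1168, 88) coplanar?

The plane through K, L, M has normal n = KL × KM = (-618516, 282366, 482562) and equation n·P = 64597572.
Checking the remaining points: n·N = 64597572, n·J = 64597572, n·I = 64597572.
All equal 64597572, so all 6 points lie in one plane.

Yes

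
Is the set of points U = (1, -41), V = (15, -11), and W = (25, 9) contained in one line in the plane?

No

UV = (14, 30), UW = (24, 50).
Twice the signed area of △UVW is (14)(50) − (30)(24) = -20.
The area is nonzero, so the three points are not collinear.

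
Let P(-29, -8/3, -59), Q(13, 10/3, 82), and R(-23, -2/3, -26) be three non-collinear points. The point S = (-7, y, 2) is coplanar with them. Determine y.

A normal to the plane is n = PQ × PR = (-84, -540, 48).
S lies in the plane iff n · PS = 0.
This gives (-540)y + (-360) = 0, so y = -2/3.

-2/3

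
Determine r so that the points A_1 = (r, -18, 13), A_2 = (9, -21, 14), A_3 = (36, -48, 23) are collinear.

6

Collinearity requires A_1A_2 × A_1A_3 = 0; each component is linear in r.
The y-component gives (9)r + (-54) = 0, so r = 6.
The remaining components then also vanish.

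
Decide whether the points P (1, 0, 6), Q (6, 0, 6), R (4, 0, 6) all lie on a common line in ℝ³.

Yes

PQ = (5, 0, 0), PR = (3, 0, 0).
Each component of PR is 3/5 times the corresponding component of PQ, so PR = 3/5·PQ and the points are collinear.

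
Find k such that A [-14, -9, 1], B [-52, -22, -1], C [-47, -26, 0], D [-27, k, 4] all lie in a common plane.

-42

Coplanarity ⇔ det[AB; AC; AD] = 0.
Expanding, this is linear in k: (28)k + (1176) = 0.
So k = -42.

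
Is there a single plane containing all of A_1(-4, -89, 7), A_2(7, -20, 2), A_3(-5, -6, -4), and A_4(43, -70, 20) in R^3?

No

The four points are coplanar iff the 3×3 determinant with rows A_1A_2, A_1A_3, A_1A_4 is zero.
Rows: (11, 69, -5), (-1, 83, -11), (47, 19, 13).
Expanding along the first row: (11)(1288) − (69)(504) + (-5)(-3920) = -1008.
Nonzero ⇒ not coplanar.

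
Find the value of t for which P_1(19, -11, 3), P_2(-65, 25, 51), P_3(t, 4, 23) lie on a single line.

-16

Collinearity requires P_1P_2 × P_1P_3 = 0; each component is linear in t.
The y-component gives (48)t + (768) = 0, so t = -16.
The remaining components then also vanish.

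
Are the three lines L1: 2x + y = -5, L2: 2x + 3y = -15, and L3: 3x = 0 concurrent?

Intersecting L1 and L2: solving the 2×2 system gives (x, y) = (0, -5).
Substitute into L3: (3)(0) + (0)(-5) = 0.
This equals 0, so (0, -5) lies on all three lines and they are concurrent.

Yes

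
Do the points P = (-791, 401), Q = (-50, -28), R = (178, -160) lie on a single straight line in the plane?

PQ = (741, -429), PR = (969, -561).
Checking proportionality: PR = 17/13·PQ, so the vectors are parallel and the points are collinear.

Yes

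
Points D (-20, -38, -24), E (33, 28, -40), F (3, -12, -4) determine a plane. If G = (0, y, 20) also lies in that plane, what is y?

-18

Coplanarity requires DE · (DF × DG) = 0.
DE = (53, 66, -16), DF = (23, 26, 20); the triple product is linear in y with coefficient -1428 and constant term -25704.
Setting it to zero: y = -18.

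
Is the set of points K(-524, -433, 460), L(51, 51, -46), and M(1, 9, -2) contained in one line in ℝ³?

KL = (575, 484, -506), KM = (525, 442, -462).
KL × KM = (44, 0, 50).
The cross product is nonzero, so the points do not lie on one line.

No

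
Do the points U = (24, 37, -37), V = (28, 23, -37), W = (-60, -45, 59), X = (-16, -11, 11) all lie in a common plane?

The four points are coplanar iff the 3×3 determinant with rows UV, UW, UX is zero.
Rows: (4, -14, 0), (-84, -82, 96), (-40, -48, 48).
Expanding along the first row: (4)(672) − (-14)(-192) + (0)(752) = 0.
Zero determinant ⇒ coplanar.

Yes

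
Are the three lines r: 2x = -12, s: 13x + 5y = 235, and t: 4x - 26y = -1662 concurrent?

No

Intersecting r and s: solving the 2×2 system gives (x, y) = (-6, 313/5).
Substitute into t: (4)(-6) + (-26)(313/5) = -8258/5.
But t requires -1662 ≠ -8258/5, so the three lines have no common point.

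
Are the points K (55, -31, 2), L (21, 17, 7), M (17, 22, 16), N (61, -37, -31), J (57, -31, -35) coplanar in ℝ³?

The plane through K, L, M has normal n = KL × KM = (407, 286, 22) and equation n·P = 13563.
Checking the remaining points: n·N = 13563, n·J = 13563.
All equal 13563, so all 5 points lie in one plane.

Yes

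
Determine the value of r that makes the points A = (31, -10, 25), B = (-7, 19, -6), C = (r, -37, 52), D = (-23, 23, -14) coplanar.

The points are coplanar iff AB · (AC × AD) = 0.
Expanding, this is linear in r: (108)r + (-6588) = 0.
So r = 61.

61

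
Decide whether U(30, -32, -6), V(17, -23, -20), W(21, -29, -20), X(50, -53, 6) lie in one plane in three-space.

Yes

With U as base: UV = (-13, 9, -14), UW = (-9, 3, -14), UX = (20, -21, 12).
UW × UX = (-258, -172, 129).
UV · (UW × UX) = 0.
The scalar triple product vanishes, so the four points are coplanar.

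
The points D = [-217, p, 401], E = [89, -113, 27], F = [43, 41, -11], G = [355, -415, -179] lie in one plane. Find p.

The points are coplanar iff DE · (DF × DG) = 0.
Expanding, this is linear in p: (19584)p + (-881280) = 0.
So p = 45.

45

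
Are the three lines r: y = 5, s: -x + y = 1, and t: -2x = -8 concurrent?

Intersecting r and s: solving the 2×2 system gives (x, y) = (4, 5).
Substitute into t: (-2)(4) + (0)(5) = -8.
This equals -8, so (4, 5) lies on all three lines and they are concurrent.

Yes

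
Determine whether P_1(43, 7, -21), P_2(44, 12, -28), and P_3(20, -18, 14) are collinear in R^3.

P_1P_2 = (1, 5, -7), P_1P_3 = (-23, -25, 35).
Comparing components 3 and 1: (-7)(-23) − (1)(35) = 126 ≠ 0, so P_1P_2 and P_1P_3 are not parallel and the points are not collinear.

No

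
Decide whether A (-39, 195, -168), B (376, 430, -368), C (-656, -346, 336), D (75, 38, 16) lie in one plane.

Yes

With A as base: AB = (415, 235, -200), AC = (-617, -541, 504), AD = (114, -157, 184).
AC × AD = (-20416, 170984, 158543).
AB · (AC × AD) = 0.
The scalar triple product vanishes, so the four points are coplanar.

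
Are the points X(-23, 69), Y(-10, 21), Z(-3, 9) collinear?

No

XY = (13, -48), XZ = (20, -60).
det[XY; XZ] = (13)(-60) − (-48)(20) = 180.
The determinant is nonzero, so they are not collinear.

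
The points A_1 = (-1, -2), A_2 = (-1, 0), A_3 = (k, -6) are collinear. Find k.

-1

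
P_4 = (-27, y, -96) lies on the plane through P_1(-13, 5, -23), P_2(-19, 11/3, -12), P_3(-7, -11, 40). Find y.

25

The plane through P_1, P_2, P_3 has equation 92x + 444y + 104z = -1368.
Substituting P_4: (444)y + (-12468) = -1368, so y = 25.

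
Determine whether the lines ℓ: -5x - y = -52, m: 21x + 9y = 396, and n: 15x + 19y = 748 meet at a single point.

Intersecting ℓ and m: solving the 2×2 system gives (x, y) = (3, 37).
Substitute into n: (15)(3) + (19)(37) = 748.
This equals 748, so (3, 37) lies on all three lines and they are concurrent.

Yes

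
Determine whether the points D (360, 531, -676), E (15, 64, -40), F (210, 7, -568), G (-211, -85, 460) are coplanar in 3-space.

No

A normal to the plane through D, E, F is n = DE × DF = (282828, -58140, 110730).
The plane has equation n·P = -3907740. For G: n·G = -3799008.
-3799008 ≠ -3907740, so G is off the plane.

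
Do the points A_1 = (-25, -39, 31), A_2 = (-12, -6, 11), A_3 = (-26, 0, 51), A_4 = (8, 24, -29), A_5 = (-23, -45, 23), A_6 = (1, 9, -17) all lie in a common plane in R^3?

Yes

The plane through A_1, A_2, A_3 has normal n = A_1A_2 × A_1A_3 = (1440, -240, 540) and equation n·P = -9900.
Checking the remaining points: n·A_4 = -9900, n·A_5 = -9900, n·A_6 = -9900.
All equal -9900, so all 6 points lie in one plane.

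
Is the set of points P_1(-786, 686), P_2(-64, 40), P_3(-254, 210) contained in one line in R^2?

P_1P_2 = (722, -646), P_1P_3 = (532, -476).
det[P_1P_2; P_1P_3] = (722)(-476) − (-646)(532) = 0.
The determinant is zero, so the points are collinear.

Yes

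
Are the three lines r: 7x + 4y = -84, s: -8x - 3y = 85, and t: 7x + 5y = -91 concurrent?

The three lines meet at one point iff the augmented coefficient matrix [aᵢ bᵢ cᵢ] has rank < 3, i.e. its determinant vanishes.
Here the determinant is 0.
It vanishes, so the lines are concurrent at (-8, -7).

Yes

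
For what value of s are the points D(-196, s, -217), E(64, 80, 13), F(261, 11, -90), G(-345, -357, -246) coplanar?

-278

The points are coplanar iff DE · (DF × DG) = 0.
Expanding, this is linear in s: (-93150)s + (-25895700) = 0.
So s = -278.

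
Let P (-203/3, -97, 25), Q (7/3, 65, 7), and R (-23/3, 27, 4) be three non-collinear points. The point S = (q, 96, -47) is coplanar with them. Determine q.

A normal to the plane is n = PQ × PR = (-1170, 390, -1040).
S lies in the plane iff n · PS = 0.
This gives (-1170)q + (70980) = 0, so q = 182/3.

182/3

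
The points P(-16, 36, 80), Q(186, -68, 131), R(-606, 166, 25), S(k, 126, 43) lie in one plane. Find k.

Normal to plane PQR: n = (-910, -18980, -35100); plane equation n·X = -3476720.
Requiring n·S = -3476720: (-910)k + (-3900780) = -3476720.
So k = -466.

-466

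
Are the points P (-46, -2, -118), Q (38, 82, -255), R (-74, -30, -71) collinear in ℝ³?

No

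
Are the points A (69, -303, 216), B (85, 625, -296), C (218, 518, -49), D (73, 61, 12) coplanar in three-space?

A normal to the plane through A, B, C is n = AB × AC = (174432, -72048, -125136).
The plane has equation n·P = 6836976. For D: n·D = 6836976.
Equal, so D lies in the plane and all four are coplanar.

Yes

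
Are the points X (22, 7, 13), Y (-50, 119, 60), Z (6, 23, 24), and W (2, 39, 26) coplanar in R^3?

A normal to the plane through X, Y, Z is n = XY × XZ = (480, 40, 640).
The plane has equation n·P = 19160. For W: n·W = 19160.
Equal, so W lies in the plane and all four are coplanar.

Yes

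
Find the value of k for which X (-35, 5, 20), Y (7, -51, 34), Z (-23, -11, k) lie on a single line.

24

Collinearity requires XY × XZ = 0; each component is linear in k.
The x-component gives (-56)k + (1344) = 0, so k = 24.
The remaining components then also vanish.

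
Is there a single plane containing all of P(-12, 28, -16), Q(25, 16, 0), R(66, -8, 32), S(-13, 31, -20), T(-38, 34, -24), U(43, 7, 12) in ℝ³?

Yes

The plane through P, Q, R has normal n = PQ × PR = (0, -528, -396) and equation n·X = -8448.
Checking the remaining points: n·S = -8448, n·T = -8448, n·U = -8448.
All equal -8448, so all 6 points lie in one plane.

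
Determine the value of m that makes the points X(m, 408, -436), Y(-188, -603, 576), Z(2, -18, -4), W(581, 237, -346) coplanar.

Coplanarity ⇔ det[XY; XZ; XW] = 0.
Expanding, this is linear in m: (52170)m + (-10120980) = 0.
So m = 194.

194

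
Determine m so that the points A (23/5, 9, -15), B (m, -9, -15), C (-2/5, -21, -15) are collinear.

Direction AC = (-5, -30, 0). From the y-coordinate of B, the parameter along the line is τ = (-9 − 9)/(-30) = 3/5.
Then m = 23/5 + 3/5·(-5) = 8/5.

8/5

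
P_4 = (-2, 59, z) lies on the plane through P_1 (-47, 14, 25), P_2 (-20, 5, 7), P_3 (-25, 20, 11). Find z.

-2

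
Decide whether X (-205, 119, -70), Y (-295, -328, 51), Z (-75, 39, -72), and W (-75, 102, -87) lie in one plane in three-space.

A normal to the plane through X, Y, Z is n = XY × XZ = (10574, 15550, 65310).
The plane has equation n·P = -4888920. For W: n·W = -4888920.
Equal, so W lies in the plane and all four are coplanar.

Yes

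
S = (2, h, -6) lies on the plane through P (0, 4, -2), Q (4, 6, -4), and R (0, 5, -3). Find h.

The plane through P, Q, R has equation 4y + 4z = 8.
Substituting S: (4)h + (-24) = 8, so h = 8.

8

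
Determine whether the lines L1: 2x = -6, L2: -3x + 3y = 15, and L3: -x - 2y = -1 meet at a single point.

Intersecting L1 and L2: solving the 2×2 system gives (x, y) = (-3, 2).
Substitute into L3: (-1)(-3) + (-2)(2) = -1.
This equals -1, so (-3, 2) lies on all three lines and they are concurrent.

Yes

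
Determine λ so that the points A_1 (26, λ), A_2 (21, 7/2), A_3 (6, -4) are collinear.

The three points are collinear iff det[A_1A_2; A_1A_3] = 0.
This determinant is linear in λ: (-15)λ + (90) = 0, so λ = 6.

6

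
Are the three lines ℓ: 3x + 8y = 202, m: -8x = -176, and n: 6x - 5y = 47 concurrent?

Yes

The three lines meet at one point iff the augmented coefficient matrix [aᵢ bᵢ cᵢ] has rank < 3, i.e. its determinant vanishes.
Here the determinant is 0.
It vanishes, so the lines are concurrent at (22, 17).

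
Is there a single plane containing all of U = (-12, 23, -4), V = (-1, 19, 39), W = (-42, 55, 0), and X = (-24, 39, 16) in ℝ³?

Yes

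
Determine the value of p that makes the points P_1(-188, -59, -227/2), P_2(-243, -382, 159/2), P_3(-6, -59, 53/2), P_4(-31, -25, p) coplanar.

Coplanarity ⇔ det[P_1P_2; P_1P_3; P_1P_4] = 0.
Expanding, this is linear in p: (58786)p + (1028755) = 0.
So p = -35/2.

-35/2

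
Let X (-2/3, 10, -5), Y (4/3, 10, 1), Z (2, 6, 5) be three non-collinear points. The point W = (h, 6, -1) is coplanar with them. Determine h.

The plane through X, Y, Z has equation 24x − 4y − 8z = -16.
Substituting W: (24)h + (-16) = -16, so h = 0.

0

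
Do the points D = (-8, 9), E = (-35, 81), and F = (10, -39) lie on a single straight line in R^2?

Yes

DE = (-27, 72), DF = (18, -48).
Twice the signed area of △DEF is (-27)(-48) − (72)(18) = 0.
The triangle is degenerate (zero area), so the points are collinear.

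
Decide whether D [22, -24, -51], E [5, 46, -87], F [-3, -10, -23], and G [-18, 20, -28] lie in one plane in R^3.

A normal to the plane through D, E, F is n = DE × DF = (2464, 1376, 1512).
The plane has equation n·P = -55928. For G: n·G = -59168.
-59168 ≠ -55928, so G is off the plane.

No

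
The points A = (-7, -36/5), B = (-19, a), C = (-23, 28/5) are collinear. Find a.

Collinearity: (B − A) must be parallel to (C − A) = (-16, 64/5).
Cross-multiplying the components: (a − (-36/5))·(-16) = (-12)·(64/5).
Solving gives a = 12/5.

12/5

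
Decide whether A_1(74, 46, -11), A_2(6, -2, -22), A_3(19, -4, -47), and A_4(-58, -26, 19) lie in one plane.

Yes

The four points are coplanar iff the 3×3 determinant with rows A_1A_2, A_1A_3, A_1A_4 is zero.
Rows: (-68, -48, -11), (-55, -50, -36), (-132, -72, 30).
Expanding along the first row: (-68)(-4092) − (-48)(-6402) + (-11)(-2640) = 0.
Zero determinant ⇒ coplanar.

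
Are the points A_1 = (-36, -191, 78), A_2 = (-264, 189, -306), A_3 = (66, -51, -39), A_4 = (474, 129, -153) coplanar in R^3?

Yes

The four points are coplanar iff the 3×3 determinant with rows A_1A_2, A_1A_3, A_1A_4 is zero.
Rows: (-228, 380, -384), (102, 140, -117), (510, 320, -231).
Expanding along the first row: (-228)(5100) − (380)(36108) + (-384)(-38760) = 0.
Zero determinant ⇒ coplanar.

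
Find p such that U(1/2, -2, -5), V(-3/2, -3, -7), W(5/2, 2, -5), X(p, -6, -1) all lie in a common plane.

3/2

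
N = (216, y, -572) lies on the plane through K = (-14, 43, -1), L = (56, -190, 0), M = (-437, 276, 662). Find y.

286

The plane through K, L, M has equation −154712x − 46833y − 82249z = 234398.
Substituting N: (-46833)y + (13628636) = 234398, so y = 286.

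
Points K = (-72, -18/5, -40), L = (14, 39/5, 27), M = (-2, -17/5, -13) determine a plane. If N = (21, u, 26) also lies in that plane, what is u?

33/5

Coplanarity requires KL · (KM × KN) = 0.
KL = (86, 57/5, 67), KM = (70, 1/5, 27); the triple product is linear in u with coefficient 2368 and constant term -78144/5.
Setting it to zero: u = 33/5.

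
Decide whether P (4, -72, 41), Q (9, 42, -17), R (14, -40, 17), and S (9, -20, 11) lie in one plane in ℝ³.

The four points are coplanar iff the 3×3 determinant with rows PQ, PR, PS is zero.
Rows: (5, 114, -58), (10, 32, -24), (5, 52, -30).
Expanding along the first row: (5)(288) − (114)(-180) + (-58)(360) = 1080.
Nonzero ⇒ not coplanar.

No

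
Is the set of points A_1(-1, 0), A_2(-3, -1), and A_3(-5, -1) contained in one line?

No

A_1A_2 = (-2, -1), A_1A_3 = (-4, -1).
Twice the signed area of △A_1A_2A_3 is (-2)(-1) − (-1)(-4) = -2.
The area is nonzero, so the three points are not collinear.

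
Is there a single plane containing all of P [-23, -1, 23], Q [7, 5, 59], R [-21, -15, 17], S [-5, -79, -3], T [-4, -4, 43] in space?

The plane through P, Q, R has normal n = PQ × PR = (468, 252, -432) and equation n·X = -20952.
Checking the remaining points: n·S = -20952, n·T = -21456.
Since n·T = -21456 ≠ -20952, T is off the plane and the points are not all coplanar.

No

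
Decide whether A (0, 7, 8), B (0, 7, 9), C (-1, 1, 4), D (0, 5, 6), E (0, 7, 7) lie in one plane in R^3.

The plane through A, B, C has normal n = AB × AC = (6, -1, 0) and equation n·P = -7.
Checking the remaining points: n·D = -5, n·E = -7.
Since n·D = -5 ≠ -7, D is off the plane and the points are not all coplanar.

No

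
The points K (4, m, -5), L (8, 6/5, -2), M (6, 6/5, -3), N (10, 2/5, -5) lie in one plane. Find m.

1

Coplanarity ⇔ det[KL; KM; KN] = 0.
Expanding, this is linear in m: (8)m + (-8) = 0.
So m = 1.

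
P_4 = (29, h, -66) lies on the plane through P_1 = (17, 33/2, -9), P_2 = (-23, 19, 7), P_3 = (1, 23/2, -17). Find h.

-6

Coplanarity requires P_1P_2 · (P_1P_3 × P_1P_4) = 0.
P_1P_2 = (-40, 5/2, 16), P_1P_3 = (-16, -5, -8); the triple product is linear in h with coefficient -576 and constant term -3456.
Setting it to zero: h = -6.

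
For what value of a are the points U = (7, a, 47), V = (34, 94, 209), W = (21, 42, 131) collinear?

-14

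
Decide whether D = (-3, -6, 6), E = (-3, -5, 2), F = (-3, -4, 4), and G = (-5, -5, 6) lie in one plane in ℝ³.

With D as base: DE = (0, 1, -4), DF = (0, 2, -2), DG = (-2, 1, 0).
DF × DG = (2, 4, 4).
DE · (DF × DG) = -12.
Since -12 ≠ 0, the four points are not coplanar.

No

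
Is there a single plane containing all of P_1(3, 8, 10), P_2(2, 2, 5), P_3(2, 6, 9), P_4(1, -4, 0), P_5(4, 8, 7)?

The plane through P_1, P_2, P_3 has normal n = P_1P_2 × P_1P_3 = (-4, 4, -4) and equation n·P = -20.
Checking the remaining points: n·P_4 = -20, n·P_5 = -12.
Since n·P_5 = -12 ≠ -20, P_5 is off the plane and the points are not all coplanar.

No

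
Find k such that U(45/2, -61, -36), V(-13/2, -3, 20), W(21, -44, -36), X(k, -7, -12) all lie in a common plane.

The points are coplanar iff UV · (UW × UX) = 0.
Expanding, this is linear in k: (-952)k + (7140) = 0.
So k = 15/2.

15/2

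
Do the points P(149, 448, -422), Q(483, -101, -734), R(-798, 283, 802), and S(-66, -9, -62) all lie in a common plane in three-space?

With P as base: PQ = (334, -549, -312), PR = (-947, -165, 1224), PS = (-215, -457, 360).
PR × PS = (499968, 77760, 397304).
PQ · (PR × PS) = 340224.
Since 340224 ≠ 0, the four points are not coplanar.

No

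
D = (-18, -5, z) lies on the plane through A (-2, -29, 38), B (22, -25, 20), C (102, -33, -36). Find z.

45

Coplanarity requires AB · (AC × AD) = 0.
AB = (24, 4, -18), AC = (104, -4, -74); the triple product is linear in z with coefficient -512 and constant term 23040.
Setting it to zero: z = 45.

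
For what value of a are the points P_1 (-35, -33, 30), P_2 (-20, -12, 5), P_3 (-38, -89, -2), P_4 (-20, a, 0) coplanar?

-19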